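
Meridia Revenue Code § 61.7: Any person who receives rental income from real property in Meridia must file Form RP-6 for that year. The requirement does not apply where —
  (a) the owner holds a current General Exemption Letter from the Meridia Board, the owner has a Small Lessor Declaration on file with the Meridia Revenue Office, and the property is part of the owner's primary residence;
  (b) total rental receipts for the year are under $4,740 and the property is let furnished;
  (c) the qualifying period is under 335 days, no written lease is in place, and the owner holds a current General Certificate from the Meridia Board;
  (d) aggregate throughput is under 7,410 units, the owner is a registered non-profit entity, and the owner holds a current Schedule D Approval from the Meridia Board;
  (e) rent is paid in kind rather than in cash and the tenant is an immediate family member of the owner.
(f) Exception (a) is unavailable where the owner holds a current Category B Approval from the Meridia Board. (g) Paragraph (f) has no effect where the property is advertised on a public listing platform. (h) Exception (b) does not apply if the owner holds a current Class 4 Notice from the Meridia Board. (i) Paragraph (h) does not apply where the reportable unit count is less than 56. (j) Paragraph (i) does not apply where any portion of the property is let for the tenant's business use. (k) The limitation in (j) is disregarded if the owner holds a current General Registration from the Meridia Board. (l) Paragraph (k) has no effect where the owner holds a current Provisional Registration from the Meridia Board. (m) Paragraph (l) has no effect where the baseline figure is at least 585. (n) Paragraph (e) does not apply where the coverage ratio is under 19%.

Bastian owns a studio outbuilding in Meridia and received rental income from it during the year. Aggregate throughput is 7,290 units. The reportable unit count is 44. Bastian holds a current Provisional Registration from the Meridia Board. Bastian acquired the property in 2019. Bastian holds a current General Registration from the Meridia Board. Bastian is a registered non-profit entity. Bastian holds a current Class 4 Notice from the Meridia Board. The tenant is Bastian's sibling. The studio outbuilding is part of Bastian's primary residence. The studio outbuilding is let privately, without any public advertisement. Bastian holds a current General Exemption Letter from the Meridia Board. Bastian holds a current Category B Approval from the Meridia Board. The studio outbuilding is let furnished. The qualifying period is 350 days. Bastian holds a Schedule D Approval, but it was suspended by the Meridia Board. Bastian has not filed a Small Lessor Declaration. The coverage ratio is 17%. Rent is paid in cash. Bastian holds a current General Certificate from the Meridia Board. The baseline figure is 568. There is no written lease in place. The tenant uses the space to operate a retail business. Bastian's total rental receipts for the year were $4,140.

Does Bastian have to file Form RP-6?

Exception (a) fails — no Small Lessor Declaration is on file.
Exception (b)'s conditions are all satisfied: total rental receipts for the year are $4,140, under the $4,740 limit; the property is let furnished. Turning to paragraphs (h)–(m): (h) applies — a current Class 4 Notice is held. (i) would limit (h) — the reportable unit count is 44, less than the 56 limit — but (j) sets (i) aside: (j) operates against (i): the space is let for business use. (k) operates (a current General Registration is held), but is overridden by (l): (l) operates against (k): a current Provisional Registration is held. (m), which would lift (l), is not triggered — the baseline figure is 568, short of 585. (b) is therefore removed.
Exception (c) requires that the qualifying period is under 335 days; but the qualifying period is 350 days, not under 335 days, so (c) is unavailable.
Exception (d) does not apply: the Schedule D Approval is not current.
Exception (e) requires that rent is paid in kind rather than in cash; but rent is paid in cash, so (e) is unavailable.
None of the exceptions is available; § 61.7 applies in full.

Yes — Bastian must file Form RP-6.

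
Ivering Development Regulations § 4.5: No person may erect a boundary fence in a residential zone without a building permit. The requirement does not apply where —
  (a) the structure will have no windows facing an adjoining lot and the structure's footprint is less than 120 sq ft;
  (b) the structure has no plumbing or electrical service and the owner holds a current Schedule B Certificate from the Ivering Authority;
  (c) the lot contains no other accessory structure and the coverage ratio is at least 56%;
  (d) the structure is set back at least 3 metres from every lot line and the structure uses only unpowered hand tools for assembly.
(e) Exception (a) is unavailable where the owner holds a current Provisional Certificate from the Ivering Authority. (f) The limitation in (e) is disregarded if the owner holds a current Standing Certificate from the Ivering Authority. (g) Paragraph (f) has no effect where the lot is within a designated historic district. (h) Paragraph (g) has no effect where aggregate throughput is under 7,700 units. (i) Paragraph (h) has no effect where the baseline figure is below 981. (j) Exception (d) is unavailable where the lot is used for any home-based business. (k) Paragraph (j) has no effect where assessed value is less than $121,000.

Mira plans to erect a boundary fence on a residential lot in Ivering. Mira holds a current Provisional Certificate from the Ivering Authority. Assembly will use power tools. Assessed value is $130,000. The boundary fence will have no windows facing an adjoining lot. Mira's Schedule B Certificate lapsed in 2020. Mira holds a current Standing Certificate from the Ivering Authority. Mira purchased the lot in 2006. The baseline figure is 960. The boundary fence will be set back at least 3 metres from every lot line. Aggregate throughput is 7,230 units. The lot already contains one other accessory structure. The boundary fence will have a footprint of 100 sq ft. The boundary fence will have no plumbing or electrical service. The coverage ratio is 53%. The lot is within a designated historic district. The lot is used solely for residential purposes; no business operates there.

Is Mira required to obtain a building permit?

Yes — Mira must obtain a building permit.

Exception (a): no windows face an adjoining lot; the structure's footprint is 100 sq ft, less than the 120 sq ft limit — every condition holds. But applying paragraphs (e)–(i): (e) operates against (a): a current Provisional Certificate is held. (f) applies (a current Standing Certificate is held), but is displaced by (g): (g) is triggered — the lot is in a historic district. (h) would limit (g) — aggregate throughput is 7,230 units, under the 7,700 units limit — but (i) sets (h) aside: (i) applies — the baseline figure is 960, below the 981 limit. (a) is therefore removed.
Exception (b) requires that the owner holds a current Schedule B Certificate from the Ivering Authority; but the Schedule B Certificate is not current, so (b) is unavailable.
Exception (c) does not apply: the lot already has another accessory structure.
Exception (d) requires that the structure uses only unpowered hand tools for assembly; but assembly uses power tools, so (d) is unavailable.
None of the exceptions is available; § 4.5 applies in full.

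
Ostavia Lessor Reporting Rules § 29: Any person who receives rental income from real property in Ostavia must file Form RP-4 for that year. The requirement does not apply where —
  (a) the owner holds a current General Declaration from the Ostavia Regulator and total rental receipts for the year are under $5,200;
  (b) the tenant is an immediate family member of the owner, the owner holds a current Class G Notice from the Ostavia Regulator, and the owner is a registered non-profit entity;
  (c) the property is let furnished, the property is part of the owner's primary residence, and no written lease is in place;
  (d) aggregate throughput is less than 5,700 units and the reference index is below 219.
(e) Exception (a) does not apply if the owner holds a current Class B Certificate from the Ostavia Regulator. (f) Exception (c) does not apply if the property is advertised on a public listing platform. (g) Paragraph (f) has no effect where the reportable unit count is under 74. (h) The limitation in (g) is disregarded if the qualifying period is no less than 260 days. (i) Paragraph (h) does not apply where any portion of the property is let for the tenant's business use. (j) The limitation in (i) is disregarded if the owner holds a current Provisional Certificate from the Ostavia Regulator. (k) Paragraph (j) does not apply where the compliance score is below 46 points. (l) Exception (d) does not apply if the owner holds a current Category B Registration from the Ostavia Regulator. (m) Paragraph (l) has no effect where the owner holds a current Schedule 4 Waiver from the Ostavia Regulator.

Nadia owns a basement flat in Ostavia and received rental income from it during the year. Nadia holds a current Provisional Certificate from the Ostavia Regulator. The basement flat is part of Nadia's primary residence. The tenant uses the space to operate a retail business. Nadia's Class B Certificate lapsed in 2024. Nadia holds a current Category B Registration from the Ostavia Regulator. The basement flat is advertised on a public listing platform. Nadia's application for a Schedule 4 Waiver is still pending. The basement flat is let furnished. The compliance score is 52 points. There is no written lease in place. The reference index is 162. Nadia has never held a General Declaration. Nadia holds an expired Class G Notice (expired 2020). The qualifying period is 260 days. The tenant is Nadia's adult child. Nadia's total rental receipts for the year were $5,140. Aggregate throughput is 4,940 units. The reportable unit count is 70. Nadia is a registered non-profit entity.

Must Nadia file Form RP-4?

Yes — Nadia must file Form RP-4.

Exception (a) fails — there is no General Declaration in force.
Exception (b) does not apply: there is no Class G Notice in force.
All of (c)'s requirements are met (the property is let furnished; the basement flat is part of the primary residence; there is no written lease). Turning to paragraphs (f)–(k): (f) operates — the property is publicly advertised. (g) applies (the reportable unit count is 70, under the 74 limit), but is itself disapplied by (h): (h) operates against (g): the qualifying period is 260 days, meeting the 260 days threshold. (i) is triggered (the space is let for business use), but is itself disapplied by (j): (j) applies — a current Provisional Certificate is held. (k) is not triggered (the compliance score is 52 points, not below 46 points), so (j) stands. (c) is therefore removed.
All of (d)'s requirements are met (aggregate throughput is 4,940 units, less than the 5,700 units limit; the reference index is 162, below the 219 limit). Turning to paragraphs (l)–(m): (l) operates against (d): a current Category B Registration is held. (m), which would lift (l), is not triggered — no current Schedule 4 Waiver is held. Exception (d) does not apply.
Every exception is unavailable, so the rule governs.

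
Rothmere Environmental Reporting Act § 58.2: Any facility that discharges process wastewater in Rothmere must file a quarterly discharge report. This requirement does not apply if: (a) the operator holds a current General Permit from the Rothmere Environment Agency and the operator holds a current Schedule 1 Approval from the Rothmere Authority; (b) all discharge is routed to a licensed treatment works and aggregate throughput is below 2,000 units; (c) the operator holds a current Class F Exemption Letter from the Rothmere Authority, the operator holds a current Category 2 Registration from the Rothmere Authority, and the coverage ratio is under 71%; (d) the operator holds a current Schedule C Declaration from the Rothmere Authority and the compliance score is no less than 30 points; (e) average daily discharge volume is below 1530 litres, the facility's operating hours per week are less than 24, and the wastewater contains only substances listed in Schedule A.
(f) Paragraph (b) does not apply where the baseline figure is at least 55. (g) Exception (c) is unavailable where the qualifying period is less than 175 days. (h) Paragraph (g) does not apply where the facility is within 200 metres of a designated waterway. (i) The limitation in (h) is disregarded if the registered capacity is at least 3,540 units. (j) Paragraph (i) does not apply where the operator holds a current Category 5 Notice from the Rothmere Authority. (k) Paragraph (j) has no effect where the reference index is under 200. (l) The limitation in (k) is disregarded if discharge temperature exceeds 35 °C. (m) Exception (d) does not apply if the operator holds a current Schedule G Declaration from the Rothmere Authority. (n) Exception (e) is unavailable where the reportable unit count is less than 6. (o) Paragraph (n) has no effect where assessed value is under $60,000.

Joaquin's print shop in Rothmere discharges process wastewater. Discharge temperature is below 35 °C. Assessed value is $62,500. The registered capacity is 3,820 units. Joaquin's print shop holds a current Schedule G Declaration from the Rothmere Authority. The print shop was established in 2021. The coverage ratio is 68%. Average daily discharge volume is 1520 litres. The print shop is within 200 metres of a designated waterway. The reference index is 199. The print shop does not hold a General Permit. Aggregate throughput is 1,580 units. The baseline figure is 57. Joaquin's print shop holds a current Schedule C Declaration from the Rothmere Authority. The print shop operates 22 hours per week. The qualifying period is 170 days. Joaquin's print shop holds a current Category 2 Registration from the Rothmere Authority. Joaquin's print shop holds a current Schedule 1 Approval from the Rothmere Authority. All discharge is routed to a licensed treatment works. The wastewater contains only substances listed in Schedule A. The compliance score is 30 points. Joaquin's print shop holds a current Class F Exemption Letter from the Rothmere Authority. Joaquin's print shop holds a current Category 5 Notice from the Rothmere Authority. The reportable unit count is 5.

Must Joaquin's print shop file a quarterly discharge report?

Exception (a) does not apply: no General Permit is held.
Exception (b)'s conditions are all satisfied: discharge is routed to a licensed treatment works; aggregate throughput is 1,580 units, below the 2,000 units limit. However, paragraph (f) must be considered: (f) operates against (b): the baseline figure is 57, meeting the 55 threshold. (b) is therefore removed.
Exception (c) is satisfied on its face — a current Class F Exemption Letter is held; a current Category 2 Registration is held; the coverage ratio is 68%, under the 71% limit. But: (g) is engaged — the qualifying period is 170 days, less than the 175 days limit. (h) is engaged (the print shop is within 200 m of a designated waterway), but is overridden by (i): (i) operates against (h): the registered capacity is 3,820 units, meeting the 3,540 units threshold. (j) is engaged (a current Category 5 Notice is held), but is displaced by (k): (k) operates against (j): the reference index is 199, under the 200 limit. (l) is not engaged (discharge temperature is below 35 °C), so (k) stands. (c) is therefore removed.
All of (d)'s requirements are met (a current Schedule C Declaration is held; the compliance score is 30 points, meeting the 30 points threshold). Turning to paragraph (m): (m) operates against (d): a current Schedule G Declaration is held. So (d) is unavailable.
Exception (e)'s conditions are all satisfied: average daily discharge volume is 1520 litres, below the 1530 litres limit; the facility's operating hours per week are 22, less than the 24 limit; the wastewater is Schedule-A-only. However, paragraphs (n)–(o) must be considered: (n) applies — the reportable unit count is 5, less than the 6 limit. (o) is not engaged (assessed value is $62,500, not under $60,000), so (n) stands. Exception (e) does not apply.
None of the exceptions is available; § 58.2 applies in full.

Yes — Joaquin's print shop must file a quarterly discharge report.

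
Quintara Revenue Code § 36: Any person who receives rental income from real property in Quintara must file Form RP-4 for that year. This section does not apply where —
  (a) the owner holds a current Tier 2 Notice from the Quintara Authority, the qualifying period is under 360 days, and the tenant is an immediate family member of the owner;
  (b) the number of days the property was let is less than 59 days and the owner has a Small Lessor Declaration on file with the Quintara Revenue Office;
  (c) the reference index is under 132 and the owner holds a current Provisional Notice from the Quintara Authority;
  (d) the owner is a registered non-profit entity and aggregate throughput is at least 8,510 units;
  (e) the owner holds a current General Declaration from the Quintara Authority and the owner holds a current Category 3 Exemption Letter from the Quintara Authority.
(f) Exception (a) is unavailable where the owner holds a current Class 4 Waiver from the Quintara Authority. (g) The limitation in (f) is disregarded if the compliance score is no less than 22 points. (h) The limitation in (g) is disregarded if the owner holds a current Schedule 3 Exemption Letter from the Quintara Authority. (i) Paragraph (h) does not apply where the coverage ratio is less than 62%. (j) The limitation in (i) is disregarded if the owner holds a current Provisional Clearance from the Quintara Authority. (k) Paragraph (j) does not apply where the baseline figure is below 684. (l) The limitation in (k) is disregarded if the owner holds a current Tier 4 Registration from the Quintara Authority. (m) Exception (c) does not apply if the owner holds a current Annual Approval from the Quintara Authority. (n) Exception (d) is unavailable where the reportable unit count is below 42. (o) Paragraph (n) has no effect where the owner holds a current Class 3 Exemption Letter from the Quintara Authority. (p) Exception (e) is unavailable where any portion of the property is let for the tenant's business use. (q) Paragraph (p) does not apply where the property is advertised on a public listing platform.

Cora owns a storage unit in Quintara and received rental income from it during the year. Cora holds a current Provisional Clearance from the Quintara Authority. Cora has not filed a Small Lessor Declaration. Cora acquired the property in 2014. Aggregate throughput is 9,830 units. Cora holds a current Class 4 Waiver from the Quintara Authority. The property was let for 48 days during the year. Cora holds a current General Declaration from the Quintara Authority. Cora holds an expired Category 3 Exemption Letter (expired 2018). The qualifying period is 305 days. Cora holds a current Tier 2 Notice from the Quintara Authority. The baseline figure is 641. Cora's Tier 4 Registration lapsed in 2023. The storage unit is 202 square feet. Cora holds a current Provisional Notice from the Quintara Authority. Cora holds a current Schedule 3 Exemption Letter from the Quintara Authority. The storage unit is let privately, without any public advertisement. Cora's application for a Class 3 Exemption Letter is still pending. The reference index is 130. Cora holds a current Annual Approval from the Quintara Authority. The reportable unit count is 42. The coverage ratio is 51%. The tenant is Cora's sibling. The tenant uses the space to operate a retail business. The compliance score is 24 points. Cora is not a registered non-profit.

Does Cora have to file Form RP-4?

Exception (a)'s conditions are all satisfied: a current Tier 2 Notice is held; the qualifying period is 305 days, under the 360 days limit; the tenant is an immediate family member. Considering the limiting provisions: (f) would limit (a) — a current Class 4 Waiver is held — but (g) sets (f) aside: (g) applies — the compliance score is 24 points, meeting the 22 points threshold. (h) would limit (g) — a current Schedule 3 Exemption Letter is held — but (i) sets (h) aside: (i) operates against (h): the coverage ratio is 51%, less than the 62% limit. (j) would limit (i) — a current Provisional Clearance is held — but (k) sets (j) aside: (k) operates — the baseline figure is 641, below the 684 limit. (l) is not engaged (there is no Tier 4 Registration in force), so (k) stands. Exception (a) stands.
Exception (b) fails — no Small Lessor Declaration is on file.
Exception (c) is satisfied on its face — the reference index is 130, under the 132 limit; a current Provisional Notice is held. However, paragraph (m) must be considered: (m) is engaged — a current Annual Approval is held. (c) is therefore removed.
Exception (d) requires that the owner is a registered non-profit entity; but Cora is not a registered non-profit, so (d) is unavailable.
Exception (e) requires that the owner holds a current Category 3 Exemption Letter from the Quintara Authority; but there is no Category 3 Exemption Letter in force, so (e) is unavailable.

No — exception (a) applies; Cora is not required to file Form RP-4.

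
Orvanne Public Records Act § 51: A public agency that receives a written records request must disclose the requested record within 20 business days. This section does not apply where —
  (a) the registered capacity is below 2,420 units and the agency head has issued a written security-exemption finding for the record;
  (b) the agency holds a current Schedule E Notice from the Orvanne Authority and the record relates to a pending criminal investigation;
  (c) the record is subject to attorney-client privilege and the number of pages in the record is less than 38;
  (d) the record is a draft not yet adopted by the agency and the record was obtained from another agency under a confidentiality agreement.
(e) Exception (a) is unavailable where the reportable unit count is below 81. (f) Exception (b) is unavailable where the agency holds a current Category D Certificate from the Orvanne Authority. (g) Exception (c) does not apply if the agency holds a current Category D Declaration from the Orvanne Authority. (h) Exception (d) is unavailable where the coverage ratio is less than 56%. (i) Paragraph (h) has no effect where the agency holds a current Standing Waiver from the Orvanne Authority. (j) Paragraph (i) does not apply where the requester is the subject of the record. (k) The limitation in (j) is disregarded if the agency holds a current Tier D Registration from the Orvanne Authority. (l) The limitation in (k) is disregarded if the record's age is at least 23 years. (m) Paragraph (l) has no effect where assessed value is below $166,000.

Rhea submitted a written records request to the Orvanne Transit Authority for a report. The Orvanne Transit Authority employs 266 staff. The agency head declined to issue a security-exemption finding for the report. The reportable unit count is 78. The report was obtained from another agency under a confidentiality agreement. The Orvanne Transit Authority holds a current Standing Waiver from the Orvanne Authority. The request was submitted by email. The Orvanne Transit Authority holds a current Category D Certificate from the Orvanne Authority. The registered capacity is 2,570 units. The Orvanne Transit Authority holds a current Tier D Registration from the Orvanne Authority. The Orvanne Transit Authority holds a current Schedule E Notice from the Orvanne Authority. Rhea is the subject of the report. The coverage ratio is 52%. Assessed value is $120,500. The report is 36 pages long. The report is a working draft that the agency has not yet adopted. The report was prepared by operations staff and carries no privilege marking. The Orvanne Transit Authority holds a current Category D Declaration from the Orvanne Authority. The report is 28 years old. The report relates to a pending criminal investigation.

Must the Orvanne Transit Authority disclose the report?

Exception (a) fails — the registered capacity is 2,570 units, not below 2,420 units.
Exception (b): a current Schedule E Notice is held; the report relates to a pending investigation — every condition holds. But: (f) applies — a current Category D Certificate is held. So (b) is unavailable.
Exception (c) fails — the report carries no privilege marking.
Exception (d): the report is an unadopted draft; the report was obtained under a confidentiality agreement — every condition holds. As to paragraphs (h)–(m): (h) would limit (d) — the coverage ratio is 52%, less than the 56% limit — but (i) sets (h) aside: (i) is triggered — a current Standing Waiver is held. (j) operates (Rhea is the subject of the report), but yields to (k): (k) operates — a current Tier D Registration is held. (l) applies (the record's age is 28 years, meeting the 23 years threshold), but is set aside by (m): (m) operates against (l): assessed value is $120,500, below the $166,000 limit. (d) remains available.

No — exception (d) applies; the Orvanne Transit Authority is not required to disclose the report.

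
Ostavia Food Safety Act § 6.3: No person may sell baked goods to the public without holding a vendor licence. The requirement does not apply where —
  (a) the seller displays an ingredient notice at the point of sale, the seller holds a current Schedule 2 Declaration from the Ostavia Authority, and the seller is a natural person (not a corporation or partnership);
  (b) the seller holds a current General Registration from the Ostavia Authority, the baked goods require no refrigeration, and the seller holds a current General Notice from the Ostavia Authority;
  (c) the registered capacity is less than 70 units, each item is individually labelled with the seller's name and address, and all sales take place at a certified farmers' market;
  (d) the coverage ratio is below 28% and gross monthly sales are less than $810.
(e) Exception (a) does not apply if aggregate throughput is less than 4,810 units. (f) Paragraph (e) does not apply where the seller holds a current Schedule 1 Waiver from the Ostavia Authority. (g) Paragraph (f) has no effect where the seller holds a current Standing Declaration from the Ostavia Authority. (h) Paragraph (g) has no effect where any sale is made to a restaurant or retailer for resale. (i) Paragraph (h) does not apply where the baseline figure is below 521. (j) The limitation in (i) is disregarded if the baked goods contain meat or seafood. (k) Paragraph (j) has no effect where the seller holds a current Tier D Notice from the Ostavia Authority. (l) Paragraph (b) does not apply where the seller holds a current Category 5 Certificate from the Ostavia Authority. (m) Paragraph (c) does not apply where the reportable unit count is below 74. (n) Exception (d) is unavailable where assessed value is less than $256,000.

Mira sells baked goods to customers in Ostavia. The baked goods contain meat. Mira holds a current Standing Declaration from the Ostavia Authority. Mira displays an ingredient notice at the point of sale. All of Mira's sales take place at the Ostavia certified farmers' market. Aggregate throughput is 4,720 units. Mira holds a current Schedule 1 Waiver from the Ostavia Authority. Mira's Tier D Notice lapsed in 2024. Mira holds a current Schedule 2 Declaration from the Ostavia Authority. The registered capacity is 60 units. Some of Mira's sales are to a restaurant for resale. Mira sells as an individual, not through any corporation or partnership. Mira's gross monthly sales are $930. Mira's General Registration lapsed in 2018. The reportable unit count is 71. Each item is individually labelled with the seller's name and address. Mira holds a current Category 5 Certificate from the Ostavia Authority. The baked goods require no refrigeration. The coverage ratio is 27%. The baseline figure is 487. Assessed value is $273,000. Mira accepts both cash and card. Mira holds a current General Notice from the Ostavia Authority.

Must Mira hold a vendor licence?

No — exception (a) applies; Mira is not required to hold a vendor licence.

Exception (a) is satisfied on its face — an ingredient notice is displayed; a current Schedule 2 Declaration is held; the seller is a natural person. Under paragraphs (e)–(k): (e) would limit (a) — aggregate throughput is 4,720 units, less than the 4,810 units limit — but (f) sets (e) aside: (f) operates — a current Schedule 1 Waiver is held. (g) is engaged (a current Standing Declaration is held), but is set aside by (h): (h) is triggered — some sales are to a restaurant for resale. (i) would limit (h) — the baseline figure is 487, below the 521 limit — but (j) sets (i) aside: (j) is triggered — the baked goods contain meat. (k) does not operate here (there is no Tier D Notice in force), so (j) stands. So (a) applies.
Exception (b) requires that the seller holds a current General Registration from the Ostavia Authority; but there is no General Registration in force, so (b) is unavailable.
Exception (c) is satisfied on its face — the registered capacity is 60 units, less than the 70 units limit; items are individually labelled; all sales are at a certified farmers' market. But: (m) operates against (c): the reportable unit count is 71, below the 74 limit. So (c) is unavailable.
Exception (d) fails — gross monthly sales are $930, not less than $810.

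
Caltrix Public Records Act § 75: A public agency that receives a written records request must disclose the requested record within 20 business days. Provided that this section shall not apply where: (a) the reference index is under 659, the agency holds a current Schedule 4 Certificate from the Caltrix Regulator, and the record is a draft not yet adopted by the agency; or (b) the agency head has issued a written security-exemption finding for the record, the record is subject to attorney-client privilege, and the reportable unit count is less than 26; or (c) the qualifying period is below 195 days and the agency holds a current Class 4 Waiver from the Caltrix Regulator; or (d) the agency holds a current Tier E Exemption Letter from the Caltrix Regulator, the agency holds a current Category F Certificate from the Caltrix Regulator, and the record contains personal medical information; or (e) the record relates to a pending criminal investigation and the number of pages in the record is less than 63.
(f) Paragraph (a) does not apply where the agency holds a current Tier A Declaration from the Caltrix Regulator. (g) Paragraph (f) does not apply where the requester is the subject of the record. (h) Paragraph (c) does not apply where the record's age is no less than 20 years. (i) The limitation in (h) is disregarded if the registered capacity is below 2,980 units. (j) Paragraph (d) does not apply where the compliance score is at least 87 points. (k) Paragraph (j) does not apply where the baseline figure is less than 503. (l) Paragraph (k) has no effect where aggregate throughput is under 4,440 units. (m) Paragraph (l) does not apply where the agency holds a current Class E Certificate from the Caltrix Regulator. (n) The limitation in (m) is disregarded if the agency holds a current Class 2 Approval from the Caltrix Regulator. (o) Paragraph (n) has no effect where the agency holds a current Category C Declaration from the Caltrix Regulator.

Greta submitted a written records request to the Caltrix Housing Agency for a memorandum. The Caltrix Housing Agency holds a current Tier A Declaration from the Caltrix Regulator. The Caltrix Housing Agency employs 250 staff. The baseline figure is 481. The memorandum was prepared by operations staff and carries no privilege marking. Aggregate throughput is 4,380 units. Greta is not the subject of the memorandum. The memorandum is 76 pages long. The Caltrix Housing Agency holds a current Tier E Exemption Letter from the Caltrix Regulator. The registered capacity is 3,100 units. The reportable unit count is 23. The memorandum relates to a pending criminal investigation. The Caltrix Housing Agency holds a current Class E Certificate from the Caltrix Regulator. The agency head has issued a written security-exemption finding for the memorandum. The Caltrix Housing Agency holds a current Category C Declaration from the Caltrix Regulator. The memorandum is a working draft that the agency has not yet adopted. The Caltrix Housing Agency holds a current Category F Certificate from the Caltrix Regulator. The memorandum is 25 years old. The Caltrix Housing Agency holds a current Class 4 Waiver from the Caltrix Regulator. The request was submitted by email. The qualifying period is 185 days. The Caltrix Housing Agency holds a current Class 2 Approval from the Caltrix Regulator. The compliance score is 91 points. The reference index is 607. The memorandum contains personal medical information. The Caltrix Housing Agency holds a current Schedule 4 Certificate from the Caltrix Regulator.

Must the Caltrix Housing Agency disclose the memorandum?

No — exception (d) applies; the Caltrix Housing Agency is not required to disclose the memorandum.

Exception (a): the reference index is 607, under the 659 limit; a current Schedule 4 Certificate is held; the memorandum is an unadopted draft — every condition holds. Turning to paragraphs (f)–(g): (f) operates against (a): a current Tier A Declaration is held. (g), which would lift (f), is inapplicable — Greta is not the subject of the memorandum. (a) is therefore removed.
Exception (b) does not apply: the memorandum carries no privilege marking.
All of (c)'s requirements are met (the qualifying period is 185 days, below the 195 days limit; a current Class 4 Waiver is held). But applying paragraphs (h)–(i): (h) operates — the record's age is 25 years, meeting the 20 years threshold. (i), which would lift (h), does not operate here — the registered capacity is 3,100 units, not below 2,980 units. So (c) is unavailable.
Exception (d)'s conditions are all satisfied: a current Tier E Exemption Letter is held; a current Category F Certificate is held; the memorandum contains personal medical information. Under paragraphs (j)–(o): (j) operates (the compliance score is 91 points, meeting the 87 points threshold), but is set aside by (k): (k) operates against (j): the baseline figure is 481, less than the 503 limit. (l) operates (aggregate throughput is 4,380 units, under the 4,440 units limit), but is itself disapplied by (m): (m) applies — a current Class E Certificate is held. (n) would limit (m) — a current Class 2 Approval is held — but (o) sets (n) aside: (o) applies — a current Category C Declaration is held. (d) remains available.
Exception (e) does not apply: the number of pages in the record is 76, not less than 63.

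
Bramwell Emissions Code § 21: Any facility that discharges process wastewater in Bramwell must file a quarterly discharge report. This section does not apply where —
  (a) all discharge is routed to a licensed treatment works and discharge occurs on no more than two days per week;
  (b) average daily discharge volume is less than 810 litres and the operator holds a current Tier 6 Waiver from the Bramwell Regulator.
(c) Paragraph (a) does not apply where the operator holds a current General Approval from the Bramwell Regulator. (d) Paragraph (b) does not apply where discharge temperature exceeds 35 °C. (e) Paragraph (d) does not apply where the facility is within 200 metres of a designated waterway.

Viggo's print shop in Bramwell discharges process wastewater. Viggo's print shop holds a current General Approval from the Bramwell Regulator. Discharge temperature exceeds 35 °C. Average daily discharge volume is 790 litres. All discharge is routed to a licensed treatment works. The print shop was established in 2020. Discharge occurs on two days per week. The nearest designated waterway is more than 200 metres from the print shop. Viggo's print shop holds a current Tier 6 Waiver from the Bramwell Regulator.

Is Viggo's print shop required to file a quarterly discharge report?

All of (a)'s requirements are met (discharge is routed to a licensed treatment works; discharge occurs on no more than two days per week). But applying paragraph (c): (c) operates against (a): a current General Approval is held. Exception (a) does not apply.
Exception (b): average daily discharge volume is 790 litres, less than the 810 litres limit; a current Tier 6 Waiver is held — every condition holds. But: (d) is engaged — discharge temperature exceeds 35 °C. (e), which would lift (d), is not triggered — the print shop is more than 200 m from any designated waterway. So (b) is unavailable.
No exception is made out. Viggo's print shop falls within the general rule.

Yes — Viggo's print shop must file a quarterly discharge report.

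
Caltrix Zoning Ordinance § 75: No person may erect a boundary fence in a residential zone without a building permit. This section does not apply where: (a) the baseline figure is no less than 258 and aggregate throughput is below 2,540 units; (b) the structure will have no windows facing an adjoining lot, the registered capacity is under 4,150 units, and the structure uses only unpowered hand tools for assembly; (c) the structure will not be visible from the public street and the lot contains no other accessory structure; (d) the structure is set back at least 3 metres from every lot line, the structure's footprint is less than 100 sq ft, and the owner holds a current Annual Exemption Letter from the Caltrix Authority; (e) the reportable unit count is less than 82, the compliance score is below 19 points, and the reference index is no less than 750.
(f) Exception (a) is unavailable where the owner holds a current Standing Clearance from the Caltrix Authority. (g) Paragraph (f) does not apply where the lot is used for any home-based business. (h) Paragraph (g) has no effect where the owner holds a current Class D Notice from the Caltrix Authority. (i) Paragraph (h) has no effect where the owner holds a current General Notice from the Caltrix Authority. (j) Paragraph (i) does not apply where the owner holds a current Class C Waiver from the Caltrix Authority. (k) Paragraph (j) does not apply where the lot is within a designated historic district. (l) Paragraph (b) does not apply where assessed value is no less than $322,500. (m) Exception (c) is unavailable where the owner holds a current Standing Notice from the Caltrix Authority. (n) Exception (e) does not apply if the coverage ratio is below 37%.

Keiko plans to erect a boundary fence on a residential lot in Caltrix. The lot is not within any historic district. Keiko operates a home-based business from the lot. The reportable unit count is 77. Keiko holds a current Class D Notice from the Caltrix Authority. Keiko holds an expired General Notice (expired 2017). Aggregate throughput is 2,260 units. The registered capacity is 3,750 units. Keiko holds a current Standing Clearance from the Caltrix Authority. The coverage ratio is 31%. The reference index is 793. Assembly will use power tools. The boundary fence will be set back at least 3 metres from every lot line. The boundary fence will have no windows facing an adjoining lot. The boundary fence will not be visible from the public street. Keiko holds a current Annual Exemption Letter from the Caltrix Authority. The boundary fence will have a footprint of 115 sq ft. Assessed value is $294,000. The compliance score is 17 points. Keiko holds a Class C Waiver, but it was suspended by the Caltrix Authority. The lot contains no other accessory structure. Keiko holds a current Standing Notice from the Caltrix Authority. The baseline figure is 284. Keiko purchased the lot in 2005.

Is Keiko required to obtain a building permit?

Yes — Keiko must obtain a building permit.

Exception (a): the baseline figure is 284, meeting the 258 threshold; aggregate throughput is 2,260 units, below the 2,540 units limit — every condition holds. However, paragraphs (f)–(k) must be considered: (f) operates against (a): a current Standing Clearance is held. (g) would limit (f) — a home-based business operates on the lot — but (h) sets (g) aside: (h) is triggered — a current Class D Notice is held. (i) is not triggered (the General Notice is not current), so (h) stands. So (a) is unavailable.
Exception (b) does not apply: assembly uses power tools.
Exception (c)'s conditions are all satisfied: the structure will not be visible from the street; the lot has no other accessory structure. But applying paragraph (m): (m) operates — a current Standing Notice is held. (c) is therefore removed.
Exception (d) requires that the structure's footprint is less than 100 sq ft; but the structure's footprint is 115 sq ft, not less than 100 sq ft, so (d) is unavailable.
Exception (e): the reportable unit count is 77, less than the 82 limit; the compliance score is 17 points, below the 19 points limit; the reference index is 793, meeting the 750 threshold — every condition holds. But applying paragraph (n): (n) operates against (e): the coverage ratio is 31%, below the 37% limit. Exception (e) does not apply.
Every exception is unavailable, so the rule governs.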